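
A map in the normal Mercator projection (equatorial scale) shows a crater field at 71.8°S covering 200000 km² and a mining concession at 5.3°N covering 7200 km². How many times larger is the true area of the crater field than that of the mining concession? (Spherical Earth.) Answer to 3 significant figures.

Mercator's areal exaggeration is sec²φ; hence true area = (apparent area) · cos²φ.
True area of crater field: 200000 × cos²(71.8°) = 200000 × 0.09755 = 19510 km².
True area of mining concession: 7200 × cos²(5.3°) = 7200 × 0.9915 = 7139 km².
Ratio = 19510 / 7139 ≈ 2.73.

2.73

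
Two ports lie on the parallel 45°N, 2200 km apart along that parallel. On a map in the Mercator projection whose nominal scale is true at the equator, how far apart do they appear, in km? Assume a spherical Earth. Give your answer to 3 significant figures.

The Mercator projection is conformal; its linear scale factor is the same in every direction and equals sec φ = 1/cos φ.
Along the parallel, k = sec 45° = 1/0.7071 = 1.414.
Map distance = 2200 × 1.414 ≈ 3110 km.

3110 km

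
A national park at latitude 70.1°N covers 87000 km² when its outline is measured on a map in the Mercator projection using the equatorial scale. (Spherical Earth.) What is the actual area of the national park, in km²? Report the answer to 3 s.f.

The Mercator projection is conformal; its linear scale factor is the same in every direction and equals sec φ = 1/cos φ.
Areal scale = k² = sec²φ = 1/cos²(70.1°) = 1/0.3404² = 8.631.
True area = apparent / (areal scale) = 87000 / 8.631 ≈ 10100 km².

10100 km²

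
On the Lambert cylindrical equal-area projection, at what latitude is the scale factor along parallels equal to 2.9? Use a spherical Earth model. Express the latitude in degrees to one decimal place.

The Lambert cylindrical equal-area projection is the cylindrical equal-area projection with its standard parallel at the equator (φ₀ = 0). Cylindrical equal-area (φ₀ = 0°): h = cos φ / cos 0° along meridians, k = cos 0° / cos φ along parallels; h·k = 1.
k = cos φ₀ / cos φ = 2.9  ⇒  cos φ = cos 0° / 2.9 = 0.3448.
φ = arccos(0.3448) ≈ 69.8°.

69.8°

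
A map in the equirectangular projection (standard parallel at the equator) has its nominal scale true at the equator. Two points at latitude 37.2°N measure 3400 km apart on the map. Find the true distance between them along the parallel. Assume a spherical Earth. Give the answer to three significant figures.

2710 km

In the plate carrée (x = Rλ, y = Rφ), meridians are true-scale (h = 1) and parallels are stretched by k = sec φ.
Along the parallel at 37.2°, map distances are exaggerated by k = sec 37.2° = 1.255.
True distance = 3400 / 1.255 = 3400 × cos 37.2° ≈ 2710 km.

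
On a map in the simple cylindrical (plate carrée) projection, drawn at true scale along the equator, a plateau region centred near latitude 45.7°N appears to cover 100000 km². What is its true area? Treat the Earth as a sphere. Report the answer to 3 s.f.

69800 km²

In the plate carrée (x = Rλ, y = Rφ), meridians are true-scale (h = 1) and parallels are stretched by k = sec φ.
Areal scale = h·k = 1 × sec φ; at 45.7°, h = 1.000, k = 1.432, so h·k = 1.432.
True area = apparent / (areal scale) = 100000 / 1.432 ≈ 69800 km².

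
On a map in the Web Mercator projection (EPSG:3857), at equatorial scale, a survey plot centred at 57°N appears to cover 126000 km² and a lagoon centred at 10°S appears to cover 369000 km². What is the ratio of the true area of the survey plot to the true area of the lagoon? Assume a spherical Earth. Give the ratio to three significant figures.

On Mercator the areal scale is sec²φ, so true area = apparent × cos²φ.
True area of survey plot: 126000 × cos²(57°) = 126000 × 0.2966 = 37380 km².
True area of lagoon: 369000 × cos²(10°) = 369000 × 0.9698 = 357900 km².
Ratio = 37380 / 357900 ≈ 0.104.

0.104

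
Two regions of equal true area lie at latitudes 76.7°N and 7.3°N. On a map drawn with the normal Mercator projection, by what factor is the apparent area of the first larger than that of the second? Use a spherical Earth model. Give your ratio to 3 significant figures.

On Mercator, area is exaggerated by sec²φ = 1/cos²φ.
At 76.7°: sec²(76.7°) = 1/0.2300² = 18.90.
At 7.3°: sec²(7.3°) = 1/0.9919² = 1.016.
Ratio = 18.90/1.016 = cos²(7.3°)/cos²(76.7°) ≈ 18.6.

18.6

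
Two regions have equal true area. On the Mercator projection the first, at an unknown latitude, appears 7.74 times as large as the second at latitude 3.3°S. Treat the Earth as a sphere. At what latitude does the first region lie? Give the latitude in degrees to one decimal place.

For equal true areas on Mercator, apparent areas scale as sec²φ, so the ratio is cos²φ₂ / cos²φ₁.
cos²φ₂ / cos²φ₁ = 7.74  ⇒  cos φ₁ = cos 3.3° / √7.74 = 0.9983/2.782 = 0.3588.
φ₁ = arccos(0.3588) ≈ 69.0°.

69.0°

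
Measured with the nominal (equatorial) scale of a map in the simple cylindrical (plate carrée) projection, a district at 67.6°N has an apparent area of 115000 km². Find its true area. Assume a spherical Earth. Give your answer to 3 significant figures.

43800 km²

In the plate carrée (x = Rλ, y = Rφ), meridians are true-scale (h = 1) and parallels are stretched by k = sec φ.
Areal scale = h·k = 1 × sec φ; at 67.6°, h = 1.000, k = 2.624, so h·k = 2.624.
True area = apparent / (areal scale) = 115000 / 2.624 ≈ 43800 km².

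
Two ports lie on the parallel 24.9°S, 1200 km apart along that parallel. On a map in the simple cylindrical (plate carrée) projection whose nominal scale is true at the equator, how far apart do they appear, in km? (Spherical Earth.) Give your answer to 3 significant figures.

In the plate carrée (x = Rλ, y = Rφ), meridians are true-scale (h = 1) and parallels are stretched by k = sec φ.
Along the parallel, k = sec 24.9° = 1/0.9070 = 1.102.
Map distance = 1200 × 1.102 ≈ 1320 km.

1320 km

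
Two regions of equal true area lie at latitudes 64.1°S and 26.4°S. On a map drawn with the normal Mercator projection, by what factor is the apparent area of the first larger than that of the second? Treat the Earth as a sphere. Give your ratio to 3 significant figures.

Mercator is conformal with k = sec φ, so areal scale = k² = sec²φ.
At 64.1°: sec²(64.1°) = 1/0.4368² = 5.241.
At 26.4°: sec²(26.4°) = 1/0.8957² = 1.246.
Ratio = 5.241/1.246 = cos²(26.4°)/cos²(64.1°) ≈ 4.21.

4.21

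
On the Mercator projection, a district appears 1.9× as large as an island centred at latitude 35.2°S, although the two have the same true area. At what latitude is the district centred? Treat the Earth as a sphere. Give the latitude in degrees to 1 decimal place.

On Mercator, (apparent₁)/(apparent₂) = sec²φ₁ / sec²φ₂ when true areas are equal.
cos²φ₂ / cos²φ₁ = 1.9  ⇒  cos φ₁ = cos 35.2° / √1.9 = 0.8171/1.378 = 0.5928.
φ₁ = arccos(0.5928) ≈ 53.6°.

53.6°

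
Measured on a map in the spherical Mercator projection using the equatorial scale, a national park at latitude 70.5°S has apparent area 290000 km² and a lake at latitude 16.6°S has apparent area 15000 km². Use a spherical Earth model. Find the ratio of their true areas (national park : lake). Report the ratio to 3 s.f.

On Mercator the areal scale is sec²φ, so true area = apparent × cos²φ.
True area of national park: 290000 × cos²(70.5°) = 290000 × 0.1114 = 32310 km².
True area of lake: 15000 × cos²(16.6°) = 15000 × 0.9184 = 13780 km².
Ratio = 32310 / 13780 ≈ 2.35.

2.35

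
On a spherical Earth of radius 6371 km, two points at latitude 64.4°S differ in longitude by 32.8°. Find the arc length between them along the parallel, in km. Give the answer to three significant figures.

Arc length along a parallel = R cos φ · Δλ (with Δλ in radians).
= 6371 × cos 64.4° × (32.8° × π/180) = 6371 × 0.4321 × 0.5725 ≈ 1580 km.

1580 km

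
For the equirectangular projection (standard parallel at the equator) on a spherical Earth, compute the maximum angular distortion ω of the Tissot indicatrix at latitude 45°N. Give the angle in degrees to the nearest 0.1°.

For the equirectangular projection with φ₀ = 0 (plate carrée), h = 1 along meridians and k = sec φ along parallels.
At 45°: h = 1.000, k = 1.414; principal scales a = 1.414, b = 1.000.
sin(ω/2) = (a − b)/(a + b) = 0.4142/2.414 = 0.1716, so ω = 2 arcsin(0.1716) ≈ 19.8°.

19.8°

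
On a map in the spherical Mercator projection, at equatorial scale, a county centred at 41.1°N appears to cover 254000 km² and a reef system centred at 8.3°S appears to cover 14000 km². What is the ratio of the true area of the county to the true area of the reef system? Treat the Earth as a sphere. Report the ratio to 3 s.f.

10.5

Mercator's areal exaggeration is sec²φ; hence true area = (apparent area) · cos²φ.
True area of county: 254000 × cos²(41.1°) = 254000 × 0.5679 = 144200 km².
True area of reef system: 14000 × cos²(8.3°) = 14000 × 0.9792 = 13710 km².
Ratio = 144200 / 13710 ≈ 10.5.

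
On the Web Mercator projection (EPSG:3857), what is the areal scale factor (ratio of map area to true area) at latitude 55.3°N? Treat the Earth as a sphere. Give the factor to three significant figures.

Mercator is conformal, so the point scale is isotropic: h = k = sec φ = 1/cos φ.
Areal scale = k² = sec²φ = 1/cos²(55.3°) = 1/0.5693² = 3.086.

3.09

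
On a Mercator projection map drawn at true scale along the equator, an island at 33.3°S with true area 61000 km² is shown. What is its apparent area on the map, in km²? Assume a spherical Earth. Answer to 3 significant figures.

87300 km²

Mercator is conformal, so the point scale is isotropic: h = k = sec φ = 1/cos φ.
Areal scale = k² = sec²φ = 1/cos²(33.3°) = 1/0.8358² = 1.431.
Apparent area = 61000 × 1.431 ≈ 87300 km².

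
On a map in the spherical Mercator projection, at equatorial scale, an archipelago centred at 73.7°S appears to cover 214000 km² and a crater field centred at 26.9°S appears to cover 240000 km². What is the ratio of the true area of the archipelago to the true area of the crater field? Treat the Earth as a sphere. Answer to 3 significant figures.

Mercator's areal exaggeration is sec²φ; hence true area = (apparent area) · cos²φ.
True area of archipelago: 214000 × cos²(73.7°) = 214000 × 0.07877 = 16860 km².
True area of crater field: 240000 × cos²(26.9°) = 240000 × 0.7953 = 190900 km².
Ratio = 16860 / 190900 ≈ 0.0883.

0.0883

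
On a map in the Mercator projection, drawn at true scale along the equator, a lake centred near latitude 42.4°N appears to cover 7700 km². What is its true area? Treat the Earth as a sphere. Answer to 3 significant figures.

4200 km²

Mercator is conformal, so the point scale is isotropic: h = k = sec φ = 1/cos φ.
Areal scale = k² = sec²φ = 1/cos²(42.4°) = 1/0.7385² = 1.834.
True area = apparent / (areal scale) = 7700 / 1.834 ≈ 4200 km².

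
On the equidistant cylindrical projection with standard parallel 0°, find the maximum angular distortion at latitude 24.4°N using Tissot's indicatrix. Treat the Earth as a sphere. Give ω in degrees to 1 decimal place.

In the plate carrée (x = Rλ, y = Rφ), meridians are true-scale (h = 1) and parallels are stretched by k = sec φ.
At 24.4°: h = 1.000, k = 1.098; principal scales a = 1.098, b = 1.000.
sin(ω/2) = (a − b)/(a + b) = 0.09808/2.098 = 0.04675, so ω = 2 arcsin(0.04675) ≈ 5.4°.

5.4°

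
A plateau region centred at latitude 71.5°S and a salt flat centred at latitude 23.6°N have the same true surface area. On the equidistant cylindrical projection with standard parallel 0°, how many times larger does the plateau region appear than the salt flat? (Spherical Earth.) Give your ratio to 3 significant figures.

Plate carrée maps x = Rλ, y = Rφ. The meridian scale is h = 1 and the parallel scale is k = 1/cos φ = sec φ.
Areal scale at 71.5°: h·k = 1.000 × 3.152 = 3.152.
Areal scale at 23.6°: h·k = 1.000 × 1.091 = 1.091.
Ratio = 3.152/1.091 ≈ 2.89.

2.89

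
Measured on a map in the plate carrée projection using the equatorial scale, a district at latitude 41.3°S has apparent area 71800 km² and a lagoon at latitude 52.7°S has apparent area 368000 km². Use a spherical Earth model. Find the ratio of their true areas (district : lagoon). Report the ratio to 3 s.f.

0.242

On the plate carrée, areal scale = h·k = 1 × sec φ, so true area = apparent × cos φ.
True area of district: 71800 × cos(41.3°) = 71800 × 0.7513 = 53940 km².
True area of lagoon: 368000 × cos(52.7°) = 368000 × 0.6060 = 223000 km².
Ratio = 53940 / 223000 ≈ 0.242.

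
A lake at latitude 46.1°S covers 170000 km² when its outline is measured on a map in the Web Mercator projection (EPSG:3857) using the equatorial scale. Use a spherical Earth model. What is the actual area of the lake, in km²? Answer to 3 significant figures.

Mercator is conformal, so the point scale is isotropic: h = k = sec φ = 1/cos φ.
Areal scale = k² = sec²φ = 1/cos²(46.1°) = 1/0.6934² = 2.080.
True area = apparent / (areal scale) = 170000 / 2.080 ≈ 81700 km².

81700 km²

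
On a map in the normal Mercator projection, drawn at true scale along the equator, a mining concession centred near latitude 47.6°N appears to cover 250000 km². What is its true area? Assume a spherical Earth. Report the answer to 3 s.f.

The Mercator projection is conformal; its linear scale factor is the same in every direction and equals sec φ = 1/cos φ.
Areal scale = k² = sec²φ = 1/cos²(47.6°) = 1/0.6743² = 2.199.
True area = apparent / (areal scale) = 250000 / 2.199 ≈ 114000 km².

114000 km²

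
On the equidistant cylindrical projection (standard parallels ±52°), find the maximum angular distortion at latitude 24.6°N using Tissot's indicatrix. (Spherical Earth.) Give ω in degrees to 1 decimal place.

22.2°

In the equirectangular projection with standard parallel φ₀ = 52° (x = Rλ cos φ₀, y = Rφ), meridians are true-scale (h = 1) and the parallel scale is k = cos φ₀ / cos φ.
At 24.6°: h = 1.000, k = 0.6771; principal scales a = 1.000, b = 0.6771.
sin(ω/2) = (a − b)/(a + b) = 0.3229/1.677 = 0.1925, so ω = 2 arcsin(0.1925) ≈ 22.2°.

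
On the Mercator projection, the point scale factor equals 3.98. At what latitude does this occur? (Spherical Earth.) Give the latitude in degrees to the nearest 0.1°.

75.4°

Mercator scale is k = sec φ = 1/cos φ.
1/cos φ = 3.98  ⇒  cos φ = 0.2513  ⇒  φ = arccos(0.2513) ≈ 75.4°.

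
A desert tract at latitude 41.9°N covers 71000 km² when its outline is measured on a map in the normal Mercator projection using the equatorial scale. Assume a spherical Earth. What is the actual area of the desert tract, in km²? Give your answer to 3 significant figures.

39300 km²

Mercator is conformal, so the point scale is isotropic: h = k = sec φ = 1/cos φ.
Areal scale = k² = sec²φ = 1/cos²(41.9°) = 1/0.7443² = 1.805.
True area = apparent / (areal scale) = 71000 / 1.805 ≈ 39300 km².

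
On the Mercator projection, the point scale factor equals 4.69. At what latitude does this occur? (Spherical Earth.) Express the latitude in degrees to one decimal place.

77.7°

Mercator scale is k = sec φ = 1/cos φ.
1/cos φ = 4.69  ⇒  cos φ = 0.2132  ⇒  φ = arccos(0.2132) ≈ 77.7°.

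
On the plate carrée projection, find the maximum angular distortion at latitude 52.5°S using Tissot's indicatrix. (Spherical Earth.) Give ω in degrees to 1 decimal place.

In the plate carrée (x = Rλ, y = Rφ), meridians are true-scale (h = 1) and parallels are stretched by k = sec φ.
At 52.5°: h = 1.000, k = 1.643; principal scales a = 1.643, b = 1.000.
sin(ω/2) = (a − b)/(a + b) = 0.6427/2.643 = 0.2432, so ω = 2 arcsin(0.2432) ≈ 28.2°.

28.2°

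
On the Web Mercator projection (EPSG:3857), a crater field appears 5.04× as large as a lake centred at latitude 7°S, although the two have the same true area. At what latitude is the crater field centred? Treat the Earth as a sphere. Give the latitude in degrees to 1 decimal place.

Mercator areal scale is sec²φ, so apparent-area ratio = sec²φ₁ / sec²φ₂ = cos²φ₂ / cos²φ₁.
cos²φ₂ / cos²φ₁ = 5.04  ⇒  cos φ₁ = cos 7° / √5.04 = 0.9925/2.245 = 0.4421.
φ₁ = arccos(0.4421) ≈ 63.8°.

63.8°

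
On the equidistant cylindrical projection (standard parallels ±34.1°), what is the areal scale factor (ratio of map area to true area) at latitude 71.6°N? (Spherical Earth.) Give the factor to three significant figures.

2.62

With standard parallel φ₀ = 34.1°, the equirectangular projection gives x = Rλ cos φ₀, y = Rφ, so h = 1 and k = cos 34.1° / cos φ.
Areal scale = h·k = 1 × cos φ₀ / cos φ; at 71.6°, h = 1.000, k = 2.623, so h·k = 2.623.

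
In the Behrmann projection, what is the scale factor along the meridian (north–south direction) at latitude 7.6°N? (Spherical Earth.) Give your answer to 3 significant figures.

1.14

The Behrmann projection is cylindrical equal-area with φ₀ = 30°. For cylindrical equal-area with standard parallel φ₀, h = cos φ / cos φ₀ and k = cos φ₀ / cos φ, so h·k = 1.
h = cos 7.6° / cos 30° = 0.9912/0.8660 = 1.145.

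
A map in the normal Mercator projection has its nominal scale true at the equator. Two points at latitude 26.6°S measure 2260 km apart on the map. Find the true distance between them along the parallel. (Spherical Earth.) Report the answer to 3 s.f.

For Mercator, h = k = sec φ (a conformal cylindrical projection has a single point scale, 1/cos φ).
Along the parallel at 26.6°, map distances are exaggerated by k = sec 26.6° = 1.118.
True distance = 2260 / 1.118 = 2260 × cos 26.6° ≈ 2020 km.

2020 km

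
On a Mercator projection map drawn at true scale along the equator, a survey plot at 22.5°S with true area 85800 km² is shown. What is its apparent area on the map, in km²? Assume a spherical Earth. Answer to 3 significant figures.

101000 km²

The Mercator projection is conformal; its linear scale factor is the same in every direction and equals sec φ = 1/cos φ.
Areal scale = k² = sec²φ = 1/cos²(22.5°) = 1/0.9239² = 1.172.
Apparent area = 85800 × 1.172 ≈ 101000 km².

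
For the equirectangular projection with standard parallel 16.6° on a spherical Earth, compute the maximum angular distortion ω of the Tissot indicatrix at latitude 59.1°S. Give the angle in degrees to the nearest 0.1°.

In the equirectangular projection with standard parallel φ₀ = 16.6° (x = Rλ cos φ₀, y = Rφ), meridians are true-scale (h = 1) and the parallel scale is k = cos φ₀ / cos φ.
At 59.1°: h = 1.000, k = 1.866; principal scales a = 1.866, b = 1.000.
sin(ω/2) = (a − b)/(a + b) = 0.8661/2.866 = 0.3022, so ω = 2 arcsin(0.3022) ≈ 35.2°.

35.2°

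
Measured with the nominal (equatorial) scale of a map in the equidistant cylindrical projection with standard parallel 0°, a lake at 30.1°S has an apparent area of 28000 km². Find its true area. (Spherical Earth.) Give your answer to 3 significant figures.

24200 km²

Plate carrée maps x = Rλ, y = Rφ. The meridian scale is h = 1 and the parallel scale is k = 1/cos φ = sec φ.
Areal scale = h·k = 1 × sec φ; at 30.1°, h = 1.000, k = 1.156, so h·k = 1.156.
True area = apparent / (areal scale) = 28000 / 1.156 ≈ 24200 km².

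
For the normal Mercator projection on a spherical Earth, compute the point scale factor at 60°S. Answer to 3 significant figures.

Mercator is conformal, so the point scale is isotropic: h = k = sec φ = 1/cos φ.
k = 1/cos 60° = 1/0.5000 = 2.000.

2.00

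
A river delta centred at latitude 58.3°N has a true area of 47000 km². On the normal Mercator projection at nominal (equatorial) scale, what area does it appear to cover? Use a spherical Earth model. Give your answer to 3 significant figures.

Mercator is conformal, so the point scale is isotropic: h = k = sec φ = 1/cos φ.
Areal scale = k² = sec²φ = 1/cos²(58.3°) = 1/0.5255² = 3.622.
Apparent area = 47000 × 3.622 ≈ 170000 km².

170000 km²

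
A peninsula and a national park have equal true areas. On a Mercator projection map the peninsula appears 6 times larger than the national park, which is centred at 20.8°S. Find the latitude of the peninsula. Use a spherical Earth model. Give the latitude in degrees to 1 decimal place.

67.6°

On Mercator, (apparent₁)/(apparent₂) = sec²φ₁ / sec²φ₂ when true areas are equal.
cos²φ₂ / cos²φ₁ = 6  ⇒  cos φ₁ = cos 20.8° / √6 = 0.9348/2.449 = 0.3816.
φ₁ = arccos(0.3816) ≈ 67.6°.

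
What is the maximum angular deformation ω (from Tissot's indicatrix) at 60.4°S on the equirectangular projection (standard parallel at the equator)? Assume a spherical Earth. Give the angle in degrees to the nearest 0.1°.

In the plate carrée (x = Rλ, y = Rφ), meridians are true-scale (h = 1) and parallels are stretched by k = sec φ.
At 60.4°: h = 1.000, k = 2.025; principal scales a = 2.025, b = 1.000.
sin(ω/2) = (a − b)/(a + b) = 1.025/3.025 = 0.3387, so ω = 2 arcsin(0.3387) ≈ 39.6°.

39.6°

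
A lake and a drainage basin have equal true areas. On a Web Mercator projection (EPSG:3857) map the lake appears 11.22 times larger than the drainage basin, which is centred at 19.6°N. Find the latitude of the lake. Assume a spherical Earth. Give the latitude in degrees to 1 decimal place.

Mercator areal scale is sec²φ, so apparent-area ratio = sec²φ₁ / sec²φ₂ = cos²φ₂ / cos²φ₁.
cos²φ₂ / cos²φ₁ = 11.22  ⇒  cos φ₁ = cos 19.6° / √11.22 = 0.9421/3.350 = 0.2812.
φ₁ = arccos(0.2812) ≈ 73.7°.

73.7°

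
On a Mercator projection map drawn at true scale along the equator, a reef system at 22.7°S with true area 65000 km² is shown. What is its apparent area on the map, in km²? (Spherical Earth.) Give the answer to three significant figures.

76400 km²

The Mercator projection is conformal; its linear scale factor is the same in every direction and equals sec φ = 1/cos φ.
Areal scale = k² = sec²φ = 1/cos²(22.7°) = 1/0.9225² = 1.175.
Apparent area = 65000 × 1.175 ≈ 76400 km².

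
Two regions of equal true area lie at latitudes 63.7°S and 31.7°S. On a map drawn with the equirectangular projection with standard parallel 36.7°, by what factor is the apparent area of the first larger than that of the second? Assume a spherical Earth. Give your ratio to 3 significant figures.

1.92

In the equirectangular projection with standard parallel φ₀ = 36.7° (x = Rλ cos φ₀, y = Rφ), meridians are true-scale (h = 1) and the parallel scale is k = cos φ₀ / cos φ.
Areal scale at 63.7°: h·k = 1.000 × 1.810 = 1.810.
Areal scale at 31.7°: h·k = 1.000 × 0.9424 = 0.9424.
Ratio = 1.810/0.9424 ≈ 1.92.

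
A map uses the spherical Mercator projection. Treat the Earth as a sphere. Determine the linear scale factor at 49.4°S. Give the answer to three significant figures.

1.54

The Mercator projection is conformal; its linear scale factor is the same in every direction and equals sec φ = 1/cos φ.
k = 1/cos 49.4° = 1/0.6508 = 1.537.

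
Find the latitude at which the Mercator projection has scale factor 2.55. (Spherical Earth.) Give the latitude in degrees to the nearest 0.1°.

66.9°

Mercator scale is k = sec φ = 1/cos φ.
1/cos φ = 2.55  ⇒  cos φ = 0.3922  ⇒  φ = arccos(0.3922) ≈ 66.9°.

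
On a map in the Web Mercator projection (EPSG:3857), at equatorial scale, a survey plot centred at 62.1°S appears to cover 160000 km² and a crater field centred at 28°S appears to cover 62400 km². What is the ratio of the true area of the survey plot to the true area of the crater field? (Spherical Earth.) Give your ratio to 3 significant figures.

0.720

Mercator's areal exaggeration is sec²φ; hence true area = (apparent area) · cos²φ.
True area of survey plot: 160000 × cos²(62.1°) = 160000 × 0.2190 = 35030 km².
True area of crater field: 62400 × cos²(28°) = 62400 × 0.7796 = 48650 km².
Ratio = 35030 / 48650 ≈ 0.720.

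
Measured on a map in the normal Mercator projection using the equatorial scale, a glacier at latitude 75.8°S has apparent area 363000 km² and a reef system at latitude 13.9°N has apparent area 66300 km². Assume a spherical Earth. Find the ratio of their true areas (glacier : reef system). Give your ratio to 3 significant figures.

0.350

Since Mercator area scale is 1/cos²φ, the true area equals the apparent area multiplied by cos²φ.
True area of glacier: 363000 × cos²(75.8°) = 363000 × 0.06018 = 21840 km².
True area of reef system: 66300 × cos²(13.9°) = 66300 × 0.9423 = 62470 km².
Ratio = 21840 / 62470 ≈ 0.350.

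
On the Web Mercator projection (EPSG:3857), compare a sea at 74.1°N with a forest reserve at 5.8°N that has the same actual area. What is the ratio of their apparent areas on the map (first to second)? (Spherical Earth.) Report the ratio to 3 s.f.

13.2

On Mercator, area is exaggerated by sec²φ = 1/cos²φ.
At 74.1°: sec²(74.1°) = 1/0.2740² = 13.32.
At 5.8°: sec²(5.8°) = 1/0.9949² = 1.010.
Ratio = 13.32/1.010 = cos²(5.8°)/cos²(74.1°) ≈ 13.2.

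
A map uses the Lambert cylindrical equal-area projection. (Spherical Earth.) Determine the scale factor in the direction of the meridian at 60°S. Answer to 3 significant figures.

The Lambert cylindrical equal-area projection is the cylindrical equal-area projection with its standard parallel at the equator (φ₀ = 0). Cylindrical equal-area (φ₀ = 0°): h = cos φ / cos 0° along meridians, k = cos 0° / cos φ along parallels; h·k = 1.
h = cos 60° / cos 0° = 0.5000/1.000 = 0.5000.

0.500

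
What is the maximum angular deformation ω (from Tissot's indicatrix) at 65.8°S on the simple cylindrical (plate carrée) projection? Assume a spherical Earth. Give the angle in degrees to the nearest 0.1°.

49.5°

In the plate carrée (x = Rλ, y = Rφ), meridians are true-scale (h = 1) and parallels are stretched by k = sec φ.
At 65.8°: h = 1.000, k = 2.439; principal scales a = 2.439, b = 1.000.
sin(ω/2) = (a − b)/(a + b) = 1.439/3.439 = 0.4185, so ω = 2 arcsin(0.4185) ≈ 49.5°.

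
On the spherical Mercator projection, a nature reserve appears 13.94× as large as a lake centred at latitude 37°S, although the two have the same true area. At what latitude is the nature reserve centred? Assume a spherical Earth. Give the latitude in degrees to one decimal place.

77.6°

On Mercator, (apparent₁)/(apparent₂) = sec²φ₁ / sec²φ₂ when true areas are equal.
cos²φ₂ / cos²φ₁ = 13.94  ⇒  cos φ₁ = cos 37° / √13.94 = 0.7986/3.734 = 0.2139.
φ₁ = arccos(0.2139) ≈ 77.6°.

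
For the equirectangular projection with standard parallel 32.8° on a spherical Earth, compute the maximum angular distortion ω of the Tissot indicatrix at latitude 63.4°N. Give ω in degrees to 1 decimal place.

35.5°

The equidistant cylindrical projection with φ₀ = 32.8° has h = 1 (meridians true) and k = cos φ₀ / cos φ along parallels.
At 63.4°: h = 1.000, k = 1.877; principal scales a = 1.877, b = 1.000.
sin(ω/2) = (a − b)/(a + b) = 0.8773/2.877 = 0.3049, so ω = 2 arcsin(0.3049) ≈ 35.5°.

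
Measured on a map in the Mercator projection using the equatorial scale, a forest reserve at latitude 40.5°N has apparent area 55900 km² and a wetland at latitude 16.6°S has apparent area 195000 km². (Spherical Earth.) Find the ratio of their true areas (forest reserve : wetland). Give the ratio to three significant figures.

0.180

Since Mercator area scale is 1/cos²φ, the true area equals the apparent area multiplied by cos²φ.
True area of forest reserve: 55900 × cos²(40.5°) = 55900 × 0.5782 = 32320 km².
True area of wetland: 195000 × cos²(16.6°) = 195000 × 0.9184 = 179100 km².
Ratio = 32320 / 179100 ≈ 0.180.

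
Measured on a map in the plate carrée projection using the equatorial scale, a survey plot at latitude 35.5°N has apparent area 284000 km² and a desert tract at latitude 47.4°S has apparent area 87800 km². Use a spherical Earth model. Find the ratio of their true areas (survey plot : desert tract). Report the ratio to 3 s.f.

3.89

Plate carrée has h = 1 and k = sec φ, giving areal scale sec φ; true area = (apparent area) · cos φ.
True area of survey plot: 284000 × cos(35.5°) = 284000 × 0.8141 = 231200 km².
True area of desert tract: 87800 × cos(47.4°) = 87800 × 0.6769 = 59430 km².
Ratio = 231200 / 59430 ≈ 3.89.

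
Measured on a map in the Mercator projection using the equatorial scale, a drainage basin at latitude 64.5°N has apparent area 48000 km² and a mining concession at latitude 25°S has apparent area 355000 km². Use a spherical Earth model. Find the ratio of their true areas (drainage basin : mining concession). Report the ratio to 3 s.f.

0.0305

Mercator's areal exaggeration is sec²φ; hence true area = (apparent area) · cos²φ.
True area of drainage basin: 48000 × cos²(64.5°) = 48000 × 0.1853 = 8896 km².
True area of mining concession: 355000 × cos²(25°) = 355000 × 0.8214 = 291600 km².
Ratio = 8896 / 291600 ≈ 0.0305.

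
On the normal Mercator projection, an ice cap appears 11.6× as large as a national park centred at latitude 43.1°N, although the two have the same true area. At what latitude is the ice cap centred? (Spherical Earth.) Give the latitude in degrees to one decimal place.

Mercator areal scale is sec²φ, so apparent-area ratio = sec²φ₁ / sec²φ₂ = cos²φ₂ / cos²φ₁.
cos²φ₂ / cos²φ₁ = 11.6  ⇒  cos φ₁ = cos 43.1° / √11.6 = 0.7302/3.406 = 0.2144.
φ₁ = arccos(0.2144) ≈ 77.6°.

77.6°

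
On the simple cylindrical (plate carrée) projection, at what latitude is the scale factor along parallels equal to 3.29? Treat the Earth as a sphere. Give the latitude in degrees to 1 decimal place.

Plate carrée: h = 1, k = sec φ along parallels.
sec φ = 3.29  ⇒  cos φ = 0.3040  ⇒  φ ≈ 72.3°.

72.3°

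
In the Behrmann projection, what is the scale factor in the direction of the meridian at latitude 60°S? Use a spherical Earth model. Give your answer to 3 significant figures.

0.577

Behrmann is a cylindrical equal-area projection with standard parallels at ±30°. Cylindrical equal-area (φ₀ = 30°): h = cos φ / cos 30° along meridians, k = cos 30° / cos φ along parallels; h·k = 1.
h = cos 60° / cos 30° = 0.5000/0.8660 = 0.5774.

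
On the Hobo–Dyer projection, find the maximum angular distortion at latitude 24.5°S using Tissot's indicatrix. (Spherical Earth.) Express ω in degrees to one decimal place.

15.7°

The Hobo–Dyer projection is cylindrical equal-area with φ₀ = 37.5°. For cylindrical equal-area with standard parallel φ₀, h = cos φ / cos φ₀ and k = cos φ₀ / cos φ, so h·k = 1.
At 24.5°: h = 1.147, k = 0.8719; principal scales a = 1.147, b = 0.8719.
sin(ω/2) = (a − b)/(a + b) = 0.2751/2.019 = 0.1363, so ω = 2 arcsin(0.1363) ≈ 15.7°.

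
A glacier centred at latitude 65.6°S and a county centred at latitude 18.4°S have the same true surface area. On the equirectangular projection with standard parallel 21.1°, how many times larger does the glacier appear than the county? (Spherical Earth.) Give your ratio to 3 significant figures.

With standard parallel φ₀ = 21.1°, the equirectangular projection gives x = Rλ cos φ₀, y = Rφ, so h = 1 and k = cos 21.1° / cos φ.
Areal scale at 65.6°: h·k = 1.000 × 2.258 = 2.258.
Areal scale at 18.4°: h·k = 1.000 × 0.9832 = 0.9832.
Ratio = 2.258/0.9832 ≈ 2.30.

2.30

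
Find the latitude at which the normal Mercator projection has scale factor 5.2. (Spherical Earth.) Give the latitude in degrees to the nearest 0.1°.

78.9°

Mercator scale is k = sec φ = 1/cos φ.
1/cos φ = 5.2  ⇒  cos φ = 0.1923  ⇒  φ = arccos(0.1923) ≈ 78.9°.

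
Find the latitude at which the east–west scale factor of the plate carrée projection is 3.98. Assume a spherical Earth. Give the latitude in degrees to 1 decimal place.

75.4°

Plate carrée: h = 1, k = sec φ along parallels.
sec φ = 3.98  ⇒  cos φ = 0.2513  ⇒  φ ≈ 75.4°.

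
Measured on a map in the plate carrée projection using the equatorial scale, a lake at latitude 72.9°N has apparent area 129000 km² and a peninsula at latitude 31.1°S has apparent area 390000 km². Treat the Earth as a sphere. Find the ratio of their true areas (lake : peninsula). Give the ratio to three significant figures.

On the plate carrée, areal scale = h·k = 1 × sec φ, so true area = apparent × cos φ.
True area of lake: 129000 × cos(72.9°) = 129000 × 0.2940 = 37930 km².
True area of peninsula: 390000 × cos(31.1°) = 390000 × 0.8563 = 333900 km².
Ratio = 37930 / 333900 ≈ 0.114.

0.114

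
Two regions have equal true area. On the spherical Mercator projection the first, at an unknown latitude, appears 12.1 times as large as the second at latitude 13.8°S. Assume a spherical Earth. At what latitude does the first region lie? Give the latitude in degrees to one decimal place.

73.8°

Mercator areal scale is sec²φ, so apparent-area ratio = sec²φ₁ / sec²φ₂ = cos²φ₂ / cos²φ₁.
cos²φ₂ / cos²φ₁ = 12.1  ⇒  cos φ₁ = cos 13.8° / √12.1 = 0.9711/3.479 = 0.2792.
φ₁ = arccos(0.2792) ≈ 73.8°.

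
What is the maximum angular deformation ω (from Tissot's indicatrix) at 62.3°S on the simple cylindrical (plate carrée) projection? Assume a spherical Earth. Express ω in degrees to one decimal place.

42.9°

In the plate carrée (x = Rλ, y = Rφ), meridians are true-scale (h = 1) and parallels are stretched by k = sec φ.
At 62.3°: h = 1.000, k = 2.151; principal scales a = 2.151, b = 1.000.
sin(ω/2) = (a − b)/(a + b) = 1.151/3.151 = 0.3653, so ω = 2 arcsin(0.3653) ≈ 42.9°.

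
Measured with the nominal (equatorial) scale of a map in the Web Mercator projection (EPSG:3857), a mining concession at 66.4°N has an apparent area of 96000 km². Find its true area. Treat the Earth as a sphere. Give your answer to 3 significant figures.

For Mercator, h = k = sec φ (a conformal cylindrical projection has a single point scale, 1/cos φ).
Areal scale = k² = sec²φ = 1/cos²(66.4°) = 1/0.4003² = 6.239.
True area = apparent / (areal scale) = 96000 / 6.239 ≈ 15400 km².

15400 km²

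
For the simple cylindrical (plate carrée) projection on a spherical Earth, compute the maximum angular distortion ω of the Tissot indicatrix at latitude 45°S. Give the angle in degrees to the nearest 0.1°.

19.8°

Plate carrée maps x = Rλ, y = Rφ. The meridian scale is h = 1 and the parallel scale is k = 1/cos φ = sec φ.
At 45°: h = 1.000, k = 1.414; principal scales a = 1.414, b = 1.000.
sin(ω/2) = (a − b)/(a + b) = 0.4142/2.414 = 0.1716, so ω = 2 arcsin(0.1716) ≈ 19.8°.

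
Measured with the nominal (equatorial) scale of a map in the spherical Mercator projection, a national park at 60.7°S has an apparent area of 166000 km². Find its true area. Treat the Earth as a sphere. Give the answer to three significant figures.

39800 km²

The Mercator projection is conformal; its linear scale factor is the same in every direction and equals sec φ = 1/cos φ.
Areal scale = k² = sec²φ = 1/cos²(60.7°) = 1/0.4894² = 4.175.
True area = apparent / (areal scale) = 166000 / 4.175 ≈ 39800 km².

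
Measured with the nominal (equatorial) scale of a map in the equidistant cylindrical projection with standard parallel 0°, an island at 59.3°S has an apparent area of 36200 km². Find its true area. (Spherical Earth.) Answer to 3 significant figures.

18500 km²

Plate carrée maps x = Rλ, y = Rφ. The meridian scale is h = 1 and the parallel scale is k = 1/cos φ = sec φ.
Areal scale = h·k = 1 × sec φ; at 59.3°, h = 1.000, k = 1.959, so h·k = 1.959.
True area = apparent / (areal scale) = 36200 / 1.959 ≈ 18500 km².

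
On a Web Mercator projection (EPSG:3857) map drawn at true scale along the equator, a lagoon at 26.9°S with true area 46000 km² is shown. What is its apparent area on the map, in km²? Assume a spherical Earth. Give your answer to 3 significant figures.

57800 km²

Mercator is conformal, so the point scale is isotropic: h = k = sec φ = 1/cos φ.
Areal scale = k² = sec²φ = 1/cos²(26.9°) = 1/0.8918² = 1.257.
Apparent area = 46000 × 1.257 ≈ 57800 km².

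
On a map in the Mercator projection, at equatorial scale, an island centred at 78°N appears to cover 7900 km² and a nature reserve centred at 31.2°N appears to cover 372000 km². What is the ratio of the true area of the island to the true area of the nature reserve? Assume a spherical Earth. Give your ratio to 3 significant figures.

0.00125

Since Mercator area scale is 1/cos²φ, the true area equals the apparent area multiplied by cos²φ.
True area of island: 7900 × cos²(78°) = 7900 × 0.04323 = 341.5 km².
True area of nature reserve: 372000 × cos²(31.2°) = 372000 × 0.7316 = 272200 km².
Ratio = 341.5 / 272200 ≈ 0.00125.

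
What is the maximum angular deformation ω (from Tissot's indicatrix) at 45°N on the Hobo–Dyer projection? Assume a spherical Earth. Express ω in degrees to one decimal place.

13.2°

The Hobo–Dyer projection is cylindrical equal-area with φ₀ = 37.5°. For cylindrical equal-area with standard parallel φ₀, h = cos φ / cos φ₀ and k = cos φ₀ / cos φ, so h·k = 1.
At 45°: h = 0.8913, k = 1.122; principal scales a = 1.122, b = 0.8913.
sin(ω/2) = (a − b)/(a + b) = 0.2307/2.013 = 0.1146, so ω = 2 arcsin(0.1146) ≈ 13.2°.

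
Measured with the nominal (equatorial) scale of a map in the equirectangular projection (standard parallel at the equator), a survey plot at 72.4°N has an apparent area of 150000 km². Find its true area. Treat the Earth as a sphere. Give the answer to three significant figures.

In the plate carrée (x = Rλ, y = Rφ), meridians are true-scale (h = 1) and parallels are stretched by k = sec φ.
Areal scale = h·k = 1 × sec φ; at 72.4°, h = 1.000, k = 3.307, so h·k = 3.307.
True area = apparent / (areal scale) = 150000 / 3.307 ≈ 45400 km².

45400 km²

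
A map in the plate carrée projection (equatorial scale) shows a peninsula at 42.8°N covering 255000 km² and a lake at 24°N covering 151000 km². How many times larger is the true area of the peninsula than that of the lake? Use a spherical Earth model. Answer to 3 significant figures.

On the plate carrée, areal scale = h·k = 1 × sec φ, so true area = apparent × cos φ.
True area of peninsula: 255000 × cos(42.8°) = 255000 × 0.7337 = 187100 km².
True area of lake: 151000 × cos(24°) = 151000 × 0.9135 = 137900 km².
Ratio = 187100 / 137900 ≈ 1.36.

1.36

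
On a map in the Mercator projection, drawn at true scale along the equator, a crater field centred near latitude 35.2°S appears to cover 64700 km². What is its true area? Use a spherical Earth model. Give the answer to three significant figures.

Mercator is conformal, so the point scale is isotropic: h = k = sec φ = 1/cos φ.
Areal scale = k² = sec²φ = 1/cos²(35.2°) = 1/0.8171² = 1.498.
True area = apparent / (areal scale) = 64700 / 1.498 ≈ 43200 km².

43200 km²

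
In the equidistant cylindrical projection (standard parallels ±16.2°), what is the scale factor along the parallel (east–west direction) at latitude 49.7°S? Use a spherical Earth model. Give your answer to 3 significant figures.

With standard parallel φ₀ = 16.2°, the equirectangular projection gives x = Rλ cos φ₀, y = Rφ, so h = 1 and k = cos 16.2° / cos φ.
k = cos 16.2° / cos 49.7° = 0.9603/0.6468 = 1.485.

1.48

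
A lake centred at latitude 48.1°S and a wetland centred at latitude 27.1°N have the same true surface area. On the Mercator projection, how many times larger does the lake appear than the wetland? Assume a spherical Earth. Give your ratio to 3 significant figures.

1.78

Mercator is conformal with k = sec φ, so areal scale = k² = sec²φ.
At 48.1°: sec²(48.1°) = 1/0.6678² = 2.242.
At 27.1°: sec²(27.1°) = 1/0.8902² = 1.262.
Ratio = 2.242/1.262 = cos²(27.1°)/cos²(48.1°) ≈ 1.78.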